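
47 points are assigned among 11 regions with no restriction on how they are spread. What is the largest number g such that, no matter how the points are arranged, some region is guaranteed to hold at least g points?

5

The 11 regions are the holes and the 47 points are the pigeons.
If every region held at most 4 points, the total would be at most 11 × 4 = 44, which is less than 47.
So some region holds at least ⌈47/11⌉ = 5 points.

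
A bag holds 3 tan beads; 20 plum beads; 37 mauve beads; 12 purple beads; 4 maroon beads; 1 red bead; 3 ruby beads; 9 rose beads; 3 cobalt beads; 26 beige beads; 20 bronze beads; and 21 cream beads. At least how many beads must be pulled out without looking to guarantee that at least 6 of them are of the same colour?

50

Pigeonhole: the 12 colours are the holes; the beads drawn are the pigeons.
To avoid 6 of any one colour, the worst case takes at most 5 of each colour, or every bead of a colour that has fewer than 5.
That gives 3 + 5 + 5 + 5 + 4 + 1 + 3 + 5 + 3 + 5 + 5 + 5 = 49 beads with no colour reaching 6.
The next bead forces some colour to 6, so 49 + 1 = 50.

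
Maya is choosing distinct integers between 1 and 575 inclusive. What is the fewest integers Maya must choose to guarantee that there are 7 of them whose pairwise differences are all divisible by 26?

157

Integers whose pairwise differences are multiples of 26 are exactly those sharing a remainder mod 26. The 26 residue classes mod 26 are the pigeonholes.
With 156 integers one could put 6 in each residue class and have no class reach 7.
The 157th integer pushes some class to 7, so 26·6 + 1 = 157.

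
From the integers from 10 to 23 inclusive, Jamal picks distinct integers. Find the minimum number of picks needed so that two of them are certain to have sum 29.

A set avoiding the sum 29 can contain at most one of each pair {x, 29−x}, plus the 4 elements whose complement lies outside the range.
The integers 15, …, 23 (9 of them) are such a set: any two sum to at least 15+16 = 31 > 29.
Pigeonhole: any 10th integer completes one of the 5 pairs, so 10 choices force a sum of 29.

10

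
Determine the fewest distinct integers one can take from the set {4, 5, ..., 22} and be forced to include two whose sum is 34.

15

Group the elements by complementary pair {x, 34−x}: {12,22}, {13,21}, {14,20}, …, giving 5 two-element pairs, the single value 17 (it cannot pair with itself since the integers are distinct), and 8 integers whose partner 34−x falls outside [4,22].
By the pigeonhole principle, treating each of those 14 groups as a pigeonhole, one can pick one integer per group — 14 integers — with no two summing to 34.
The 15th integer lands in an occupied pair, forcing a sum of 34.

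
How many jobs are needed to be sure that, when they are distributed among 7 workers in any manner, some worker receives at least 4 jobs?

With 21 jobs one could put exactly 3 in each of the 7 workers, and no worker would reach 4.
Pigeonhole: one more job must land in a worker that already has 3, giving it 4.
So 7 × 3 + 1 = 22 jobs are required.

22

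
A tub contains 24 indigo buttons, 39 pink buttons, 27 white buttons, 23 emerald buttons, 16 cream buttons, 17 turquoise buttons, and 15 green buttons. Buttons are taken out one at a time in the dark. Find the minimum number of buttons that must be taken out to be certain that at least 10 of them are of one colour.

The 7 colours are the holes; the buttons drawn are the pigeons.
To avoid 10 of any one colour, the worst case takes at most 9 of each colour.
That gives 9 + 9 + 9 + 9 + 9 + 9 + 9 = 63 buttons with no colour reaching 10.
The next button forces some colour to 10, so 63 + 1 = 64.

64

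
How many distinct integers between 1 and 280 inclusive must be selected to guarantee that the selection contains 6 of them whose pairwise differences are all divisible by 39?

Integers whose pairwise differences are multiples of 39 are exactly those sharing a remainder mod 39. By pigeonhole, the 39 residue classes mod 39 are the pigeonholes.
With 195 integers one could put 5 in each residue class and have no class reach 6.
The 196th integer pushes some class to 6, so 39·5 + 1 = 196.

196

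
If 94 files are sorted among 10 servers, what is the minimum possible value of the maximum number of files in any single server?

Pigeonhole: the 10 servers are the holes and the 94 files are the pigeons.
If every server held at most 9 files, the total would be at most 10 × 9 = 90, which is less than 94.
So some server holds at least ⌈94/10⌉ = 10 files.

10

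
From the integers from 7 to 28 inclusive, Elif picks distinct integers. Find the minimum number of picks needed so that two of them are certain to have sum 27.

Two chosen integers sum to 27 exactly when both halves of some pair {x, 27−x} with 7 ≤ x ≤ 27−x ≤ 20 are chosen — 7 such pairs.
The remaining 8 elements (those with no distinct partner in range) can never complete a 27-sum, so the worst case takes all of them and one from each pair: 8 + 7 = 15.
By the pigeonhole principle, the 16th integer has to be the second member of some pair, so 15 + 1 = 16.

16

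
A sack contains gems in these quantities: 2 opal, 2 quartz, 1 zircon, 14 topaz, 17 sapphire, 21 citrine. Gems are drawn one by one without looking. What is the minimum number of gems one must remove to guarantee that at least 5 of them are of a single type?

18

Put each drawn gem into a box by type. The largest draw with every box below 5 takes min(count, 4) from each type; types with fewer than 4 contribute all they have.
Σ min(cᵢ, 4) = 2 + 2 + 1 + 4 + 4 + 4 = 17.
Draw number 17 + 1 = 18 must push one box to 5.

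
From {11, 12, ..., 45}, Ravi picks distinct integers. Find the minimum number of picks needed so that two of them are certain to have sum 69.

25

Group the elements by complementary pair {x, 69−x}: {24,45}, {25,44}, {26,43}, …, giving 11 two-element pairs and 13 integers whose partner 69−x falls outside [11,45].
Treating each of those 24 groups as a pigeonhole, one can pick one integer per group — 24 integers — with no two summing to 69.
The 25th integer lands in an occupied pair, forcing a sum of 69.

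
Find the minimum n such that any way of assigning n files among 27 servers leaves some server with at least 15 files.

379

With 378 files one could put exactly 14 in each of the 27 servers, and no server would reach 15.
One more file must land in a server that already has 14, giving it 15.
So 27 × 14 + 1 = 379 files are required.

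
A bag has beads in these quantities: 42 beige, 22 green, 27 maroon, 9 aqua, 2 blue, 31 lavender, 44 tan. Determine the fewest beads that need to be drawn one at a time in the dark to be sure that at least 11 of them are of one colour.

Pigeonhole: put each drawn bead into a box by colour. The largest draw with every box below 11 takes min(count, 10) from each colour; colours with fewer than 10 contribute all they have.
Σ min(cᵢ, 10) = 10 + 10 + 10 + 9 + 2 + 10 + 10 = 61.
Draw number 61 + 1 = 62 must push one box to 11.

62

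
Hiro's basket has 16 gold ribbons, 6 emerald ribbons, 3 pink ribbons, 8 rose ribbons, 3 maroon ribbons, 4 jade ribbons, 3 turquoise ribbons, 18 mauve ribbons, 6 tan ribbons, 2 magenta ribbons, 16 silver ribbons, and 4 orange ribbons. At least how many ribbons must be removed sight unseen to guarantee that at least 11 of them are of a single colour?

An adversary could hand out at most 10 ribbons per colour (9 colours run out sooner): 10 + 6 + 3 + 8 + 3 + 4 + 3 + 10 + 6 + 2 + 10 + 4 = 69 ribbons and still no colour has 11.
One more ribbon lands in a colour already at 10, so 70 draws are enough and 69 are not.

70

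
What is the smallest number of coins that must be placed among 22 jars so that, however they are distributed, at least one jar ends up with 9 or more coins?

177

With 176 coins one could put exactly 8 in each of the 22 jars, and no jar would reach 9.
One more coin must land in a jar that already has 8, giving it 9.
So 22 × 8 + 1 = 177 coins are required.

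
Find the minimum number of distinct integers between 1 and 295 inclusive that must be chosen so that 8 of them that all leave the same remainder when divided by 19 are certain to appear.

The 19 residue classes mod 19 are the pigeonholes.
With 133 integers one could put 7 in each residue class and have no class reach 8.
The 134th integer pushes some class to 8, so 19·7 + 1 = 134.

134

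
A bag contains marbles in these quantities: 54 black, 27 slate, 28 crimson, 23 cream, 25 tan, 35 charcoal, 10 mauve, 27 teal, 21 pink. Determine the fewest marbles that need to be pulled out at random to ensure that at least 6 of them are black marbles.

202

In the worst case for collecting black marbles, every non-black marble comes out first.
There are 27 + 28 + 23 + 25 + 35 + 10 + 27 + 21 = 196 non-black marbles altogether.
After those, each further marble must be black, so 196 + 6 = 202 draws guarantee 6 black marbles.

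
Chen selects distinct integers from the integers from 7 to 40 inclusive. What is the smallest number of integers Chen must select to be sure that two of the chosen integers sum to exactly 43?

Group the elements by complementary pair {x, 43−x}: {7,36}, {8,35}, {9,34}, …, giving 15 two-element pairs and 4 integers whose partner 43−x falls outside [7,40].
Treating each of those 19 groups as a pigeonhole, one can pick one integer per group — 19 integers — with no two summing to 43.
The 20th integer lands in an occupied pair, forcing a sum of 43.

20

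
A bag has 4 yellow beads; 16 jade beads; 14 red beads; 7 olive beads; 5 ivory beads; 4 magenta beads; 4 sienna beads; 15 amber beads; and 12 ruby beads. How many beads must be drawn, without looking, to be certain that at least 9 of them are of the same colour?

Put each drawn bead into a box by colour. The largest draw with every box below 9 takes min(count, 8) from each colour; colours with fewer than 8 contribute all they have.
Σ min(cᵢ, 8) = 4 + 8 + 8 + 7 + 5 + 4 + 4 + 8 + 8 = 56.
Draw number 56 + 1 = 57 must push one box to 9.

57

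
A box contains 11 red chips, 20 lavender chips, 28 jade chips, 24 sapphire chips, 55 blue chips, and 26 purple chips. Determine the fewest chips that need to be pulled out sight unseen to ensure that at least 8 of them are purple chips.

146

In the worst case for collecting purple chips, every non-purple chip comes out first.
There are 11 + 20 + 28 + 24 + 55 = 138 non-purple chips altogether.
After those, each further chip must be purple, so 138 + 8 = 146 draws guarantee 8 purple chips.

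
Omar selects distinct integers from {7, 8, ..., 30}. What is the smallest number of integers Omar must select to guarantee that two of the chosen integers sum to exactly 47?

18

A set avoiding the sum 47 can contain at most one of each pair {x, 47−x}, plus the 10 elements whose complement lies outside the range.
The integers 7, …, 23 (17 of them) are such a set: any two sum to at least 7+8 = 15 and at most 22+23 = 45 < 47.
By pigeonhole, any 18th integer completes one of the 7 pairs, so 18 choices force a sum of 47.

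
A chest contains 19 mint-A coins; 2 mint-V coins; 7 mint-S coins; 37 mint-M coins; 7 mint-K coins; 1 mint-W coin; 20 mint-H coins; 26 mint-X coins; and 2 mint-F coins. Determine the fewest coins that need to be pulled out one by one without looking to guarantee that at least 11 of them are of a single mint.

60

The 9 mints are the holes; the coins drawn are the pigeons.
To avoid 11 of any one mint, the worst case takes at most 10 of each mint, or every coin of a mint that has fewer than 10.
That gives 10 + 2 + 7 + 10 + 7 + 1 + 10 + 10 + 2 = 59 coins with no mint reaching 11.
The next coin forces some mint to 11, so 59 + 1 = 60.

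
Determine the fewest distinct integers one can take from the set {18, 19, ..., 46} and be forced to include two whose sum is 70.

Group the elements by complementary pair {x, 70−x}: {24,46}, {25,45}, {26,44}, …, giving 11 two-element pairs, the single value 35 (it cannot pair with itself since the integers are distinct), and 6 integers whose partner 70−x falls outside [18,46].
Treating each of those 18 groups as a pigeonhole, one can pick one integer per group — 18 integers — with no two summing to 70.
The 19th integer lands in an occupied pair, forcing a sum of 70.

19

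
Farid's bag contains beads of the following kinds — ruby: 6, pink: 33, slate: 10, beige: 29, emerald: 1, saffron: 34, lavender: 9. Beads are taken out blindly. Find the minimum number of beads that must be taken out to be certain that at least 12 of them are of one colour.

60

Put each drawn bead into a box by colour. The largest draw with every box below 12 takes min(count, 11) from each colour; colours with fewer than 11 contribute all they have.
Σ min(cᵢ, 11) = 6 + 11 + 10 + 11 + 1 + 11 + 9 = 59.
Draw number 59 + 1 = 60 must push one box to 12.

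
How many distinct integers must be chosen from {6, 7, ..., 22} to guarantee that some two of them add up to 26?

Group the elements by complementary pair {x, 26−x}: {6,20}, {7,19}, {8,18}, …, giving 7 two-element pairs, the single value 13 (it cannot pair with itself since the integers are distinct), and 2 integers whose partner 26−x falls outside [6,22].
By the pigeonhole principle, treating each of those 10 groups as a pigeonhole, one can pick one integer per group — 10 integers — with no two summing to 26.
The 11th integer lands in an occupied pair, forcing a sum of 26.

11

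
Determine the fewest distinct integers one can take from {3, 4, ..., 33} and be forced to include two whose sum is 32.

Group the elements by complementary pair {x, 32−x}: {3,29}, {4,28}, {5,27}, …, giving 13 two-element pairs; the single value 16 (it cannot pair with itself since the integers are distinct); and 4 integers whose partner 32−x falls outside [3,33].
Pigeonhole: treating each of those 18 groups as a pigeonhole, one can pick one integer per group — 18 integers — with no two summing to 32.
The 19th integer lands in an occupied pair, forcing a sum of 32.

19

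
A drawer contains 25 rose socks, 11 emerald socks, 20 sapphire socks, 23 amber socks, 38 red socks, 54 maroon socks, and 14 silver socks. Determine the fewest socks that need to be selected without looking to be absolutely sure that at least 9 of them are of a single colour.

By pigeonhole, the 7 colours are the holes; the socks drawn are the pigeons.
To avoid 9 of any one colour, the worst case takes at most 8 of each colour.
That gives 8 + 8 + 8 + 8 + 8 + 8 + 8 = 56 socks with no colour reaching 9.
The next sock forces some colour to 9, so 56 + 1 = 57.

57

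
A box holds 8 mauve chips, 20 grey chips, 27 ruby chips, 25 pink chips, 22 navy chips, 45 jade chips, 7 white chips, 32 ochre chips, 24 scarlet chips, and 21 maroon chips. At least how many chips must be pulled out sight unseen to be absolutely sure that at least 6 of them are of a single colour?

51

The 10 colours are the holes; the chips drawn are the pigeons.
To avoid 6 of any one colour, the worst case takes at most 5 of each colour.
That gives 5 + 5 + 5 + 5 + 5 + 5 + 5 + 5 + 5 + 5 = 50 chips with no colour reaching 6.
The next chip forces some colour to 6, so 50 + 1 = 51.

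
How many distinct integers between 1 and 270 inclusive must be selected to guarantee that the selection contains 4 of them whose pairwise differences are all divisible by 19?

Integers whose pairwise differences are multiples of 19 are exactly those sharing a remainder mod 19. The 19 residue classes mod 19 are the pigeonholes.
With 57 integers one could put 3 in each residue class and have no class reach 4.
The 58th integer pushes some class to 4, so 19·3 + 1 = 58.

58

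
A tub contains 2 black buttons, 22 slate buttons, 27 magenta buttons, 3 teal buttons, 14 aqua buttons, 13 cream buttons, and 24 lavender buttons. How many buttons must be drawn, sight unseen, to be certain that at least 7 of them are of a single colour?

By the pigeonhole principle, the 7 colours are the holes; the buttons drawn are the pigeons.
To avoid 7 of any one colour, the worst case takes at most 6 of each colour, or every button of a colour that has fewer than 6.
That gives 2 + 6 + 6 + 3 + 6 + 6 + 6 = 35 buttons with no colour reaching 7.
The next button forces some colour to 7, so 35 + 1 = 36.

36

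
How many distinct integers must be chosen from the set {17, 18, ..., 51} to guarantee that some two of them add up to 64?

A set avoiding the sum 64 can contain at most one of each pair {x, 64−x}, plus the 5 elements whose complement lies outside the range or equal to its own complement.
The integers 32, …, 51 (20 of them) are such a set: any two sum to at least 32+33 = 65 > 64.
Pigeonhole: any 21st integer completes one of the 15 pairs, so 21 choices force a sum of 64.

21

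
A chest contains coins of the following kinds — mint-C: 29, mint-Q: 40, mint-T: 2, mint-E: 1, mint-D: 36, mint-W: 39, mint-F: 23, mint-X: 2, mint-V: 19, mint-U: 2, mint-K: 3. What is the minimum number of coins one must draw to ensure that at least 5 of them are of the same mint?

An adversary could hand out at most 4 coins per mint (5 mints run out sooner): 4 + 4 + 2 + 1 + 4 + 4 + 4 + 2 + 4 + 2 + 3 = 34 coins and still no mint has 5.
By pigeonhole, one more coin lands in a mint already at 4, so 35 draws are enough and 34 are not.

35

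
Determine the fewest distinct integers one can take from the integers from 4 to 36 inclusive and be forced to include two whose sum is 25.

A set avoiding the sum 25 can contain at most one of each pair {x, 25−x}, plus the 15 elements whose complement lies outside the range.
The integers 13, …, 36 (24 of them) are such a set: any two sum to at least 13+14 = 27 > 25.
By the pigeonhole principle, any 25th integer completes one of the 9 pairs, so 25 choices force a sum of 25.

25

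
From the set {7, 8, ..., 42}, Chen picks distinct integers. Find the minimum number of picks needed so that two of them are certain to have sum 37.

25

Group the elements by complementary pair {x, 37−x}: {7,30}, {8,29}, {9,28}, …, giving 12 two-element pairs and 12 integers whose partner 37−x falls outside [7,42].
Pigeonhole: treating each of those 24 groups as a pigeonhole, one can pick one integer per group — 24 integers — with no two summing to 37.
The 25th integer lands in an occupied pair, forcing a sum of 37.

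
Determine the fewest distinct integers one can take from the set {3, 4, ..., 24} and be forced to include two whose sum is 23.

A set avoiding the sum 23 can contain at most one of each pair {x, 23−x}, plus the 4 elements whose complement lies outside the range.
The integers 12, …, 24 (13 of them) are such a set: any two sum to at least 12+13 = 25 > 23.
By the pigeonhole principle, any 14th integer completes one of the 9 pairs, so 14 choices force a sum of 23.

14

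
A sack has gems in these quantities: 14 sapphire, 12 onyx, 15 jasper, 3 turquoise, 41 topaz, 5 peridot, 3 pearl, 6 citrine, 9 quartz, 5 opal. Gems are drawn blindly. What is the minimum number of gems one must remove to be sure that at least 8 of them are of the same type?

Put each drawn gem into a box by type. The largest draw with every box below 8 takes min(count, 7) from each type; types with fewer than 7 contribute all they have.
Σ min(cᵢ, 7) = 7 + 7 + 7 + 3 + 7 + 5 + 3 + 6 + 7 + 5 = 57.
Draw number 57 + 1 = 58 must push one box to 8.

58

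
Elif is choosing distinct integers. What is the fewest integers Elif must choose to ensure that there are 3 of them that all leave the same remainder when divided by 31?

The 31 residue classes mod 31 are the pigeonholes.
With 62 integers one could put 2 in each residue class and have no class reach 3.
The 63rd integer pushes some class to 3, so 31·2 + 1 = 63.

63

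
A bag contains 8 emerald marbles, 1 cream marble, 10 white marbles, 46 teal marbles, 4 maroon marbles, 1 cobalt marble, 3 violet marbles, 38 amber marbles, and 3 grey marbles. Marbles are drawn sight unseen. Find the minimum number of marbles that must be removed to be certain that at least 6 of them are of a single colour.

33

An adversary could hand out at most 5 marbles per colour (5 colours run out sooner): 5 + 1 + 5 + 5 + 4 + 1 + 3 + 5 + 3 = 32 marbles and still no colour has 6.
By the pigeonhole principle, one more marble lands in a colour already at 5, so 33 draws are enough and 32 are not.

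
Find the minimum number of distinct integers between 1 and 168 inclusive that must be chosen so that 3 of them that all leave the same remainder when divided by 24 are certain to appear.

Pigeonhole: the 24 residue classes mod 24 are the pigeonholes.
With 48 integers one could put 2 in each residue class and have no class reach 3.
The 49th integer pushes some class to 3, so 24·2 + 1 = 49.

49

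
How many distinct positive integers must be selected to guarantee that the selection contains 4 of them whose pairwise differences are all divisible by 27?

Integers whose pairwise differences are multiples of 27 are exactly those sharing a remainder mod 27. The 27 residue classes mod 27 are the pigeonholes.
With 81 integers one could put 3 in each residue class and have no class reach 4.
The 82nd integer pushes some class to 4, so 27·3 + 1 = 82.

82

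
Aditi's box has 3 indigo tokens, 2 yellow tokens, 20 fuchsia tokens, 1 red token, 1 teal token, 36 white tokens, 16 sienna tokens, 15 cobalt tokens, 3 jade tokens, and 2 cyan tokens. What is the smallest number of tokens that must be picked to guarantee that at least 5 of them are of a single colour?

By pigeonhole, put each drawn token into a box by colour. The largest draw with every box below 5 takes min(count, 4) from each colour; colours with fewer than 4 contribute all they have.
Σ min(cᵢ, 4) = 3 + 2 + 4 + 1 + 1 + 4 + 4 + 4 + 3 + 2 = 28.
Draw number 28 + 1 = 29 must push one box to 5.

29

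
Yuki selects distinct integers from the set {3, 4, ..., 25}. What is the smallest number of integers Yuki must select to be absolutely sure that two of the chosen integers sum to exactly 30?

Two chosen integers sum to 30 exactly when both halves of some pair {x, 30−x} with 5 ≤ x ≤ 30−x ≤ 25 are chosen — 10 such pairs.
The remaining 3 elements (those with no distinct partner in range) can never complete a 30-sum, so the worst case takes all of them and one from each pair: 3 + 10 = 13.
The 14th integer has to be the second member of some pair, so 13 + 1 = 14.

14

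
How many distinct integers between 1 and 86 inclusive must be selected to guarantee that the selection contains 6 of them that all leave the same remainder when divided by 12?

61

The 12 residue classes mod 12 are the pigeonholes.
With 60 integers one could put 5 in each residue class and have no class reach 6.
The 61st integer pushes some class to 6, so 12·5 + 1 = 61.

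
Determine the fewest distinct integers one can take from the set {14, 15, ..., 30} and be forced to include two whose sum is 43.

10

Two chosen integers sum to 43 exactly when both halves of some pair {x, 43−x} with 14 ≤ x ≤ 43−x ≤ 29 are chosen — 8 such pairs.
The remaining 1 element (those with no distinct partner in range) can never complete a 43-sum, so the worst case takes all of them and one from each pair: 1 + 8 = 9.
By pigeonhole, the 10th integer has to be the second member of some pair, so 9 + 1 = 10.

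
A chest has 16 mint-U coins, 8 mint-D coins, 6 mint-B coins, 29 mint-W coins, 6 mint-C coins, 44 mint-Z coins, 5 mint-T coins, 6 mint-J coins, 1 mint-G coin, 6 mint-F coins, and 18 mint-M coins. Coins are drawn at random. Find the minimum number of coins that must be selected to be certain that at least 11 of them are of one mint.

The 11 mints are the holes; the coins drawn are the pigeons.
To avoid 11 of any one mint, the worst case takes at most 10 of each mint, or every coin of a mint that has fewer than 10.
That gives 10 + 8 + 6 + 10 + 6 + 10 + 5 + 6 + 1 + 6 + 10 = 78 coins with no mint reaching 11.
The next coin forces some mint to 11, so 78 + 1 = 79.

79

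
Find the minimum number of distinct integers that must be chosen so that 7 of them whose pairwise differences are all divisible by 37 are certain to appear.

223

Integers whose pairwise differences are multiples of 37 are exactly those sharing a remainder mod 37. The 37 residue classes mod 37 are the pigeonholes.
With 222 integers one could put 6 in each residue class and have no class reach 7.
The 223rd integer pushes some class to 7, so 37·6 + 1 = 223.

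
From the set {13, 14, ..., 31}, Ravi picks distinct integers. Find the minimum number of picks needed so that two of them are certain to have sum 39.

13

Group the elements by complementary pair {x, 39−x}: {13,26}, {14,25}, {15,24}, …, giving 7 two-element pairs and 5 integers whose partner 39−x falls outside [13,31].
Treating each of those 12 groups as a pigeonhole, one can pick one integer per group — 12 integers — with no two summing to 39.
The 13th integer lands in an occupied pair, forcing a sum of 39.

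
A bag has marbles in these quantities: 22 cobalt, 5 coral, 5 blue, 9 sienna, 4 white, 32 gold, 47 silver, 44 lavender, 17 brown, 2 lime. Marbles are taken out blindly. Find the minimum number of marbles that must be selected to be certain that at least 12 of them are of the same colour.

81

An adversary could hand out at most 11 marbles per colour (5 colours run out sooner): 11 + 5 + 5 + 9 + 4 + 11 + 11 + 11 + 11 + 2 = 80 marbles and still no colour has 12.
Pigeonhole: one more marble lands in a colour already at 11, so 81 draws are enough and 80 are not.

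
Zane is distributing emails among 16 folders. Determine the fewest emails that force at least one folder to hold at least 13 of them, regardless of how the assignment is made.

193

With 192 emails one could put exactly 12 in each of the 16 folders, and no folder would reach 13.
One more email must land in a folder that already has 12, giving it 13.
So 16 × 12 + 1 = 193 emails are required.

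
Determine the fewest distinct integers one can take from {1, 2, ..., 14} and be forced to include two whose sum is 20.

11

Group the elements by complementary pair {x, 20−x}: {6,14}, {7,13}, {8,12}, …, giving 4 two-element pairs, the single value 10 (it cannot pair with itself since the integers are distinct), and 5 integers whose partner 20−x falls outside [1,14].
Treating each of those 10 groups as a pigeonhole, one can pick one integer per group — 10 integers — with no two summing to 20.
The 11th integer lands in an occupied pair, forcing a sum of 20.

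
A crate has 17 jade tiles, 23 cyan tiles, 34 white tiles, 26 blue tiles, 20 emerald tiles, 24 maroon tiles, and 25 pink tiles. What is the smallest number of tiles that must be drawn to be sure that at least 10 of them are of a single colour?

64

An adversary could hand out at most 9 tiles per colour: 9 + 9 + 9 + 9 + 9 + 9 + 9 = 63 tiles and still no colour has 10.
By the pigeonhole principle, one more tile lands in a colour already at 9, so 64 draws are enough and 63 are not.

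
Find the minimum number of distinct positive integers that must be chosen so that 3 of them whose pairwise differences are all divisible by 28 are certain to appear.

Integers whose pairwise differences are multiples of 28 are exactly those sharing a remainder mod 28. The 28 residue classes mod 28 are the pigeonholes.
With 56 integers one could put 2 in each residue class and have no class reach 3.
The 57th integer pushes some class to 3, so 28·2 + 1 = 57.

57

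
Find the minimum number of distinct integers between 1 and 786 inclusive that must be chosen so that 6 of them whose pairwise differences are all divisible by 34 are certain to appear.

Integers whose pairwise differences are multiples of 34 are exactly those sharing a remainder mod 34. Pigeonhole: the 34 residue classes mod 34 are the pigeonholes.
With 170 integers one could put 5 in each residue class and have no class reach 6.
The 171st integer pushes some class to 6, so 34·5 + 1 = 171.

171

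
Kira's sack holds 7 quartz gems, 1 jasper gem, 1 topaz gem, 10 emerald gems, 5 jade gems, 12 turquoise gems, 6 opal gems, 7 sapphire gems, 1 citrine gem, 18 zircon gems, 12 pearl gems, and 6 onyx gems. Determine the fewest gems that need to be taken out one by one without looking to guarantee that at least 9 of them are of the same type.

By pigeonhole, the 12 types are the holes; the gems drawn are the pigeons.
To avoid 9 of any one type, the worst case takes at most 8 of each type, or every gem of a type that has fewer than 8.
That gives 7 + 1 + 1 + 8 + 5 + 8 + 6 + 7 + 1 + 8 + 8 + 6 = 66 gems with no type reaching 9.
The next gem forces some type to 9, so 66 + 1 = 67.

67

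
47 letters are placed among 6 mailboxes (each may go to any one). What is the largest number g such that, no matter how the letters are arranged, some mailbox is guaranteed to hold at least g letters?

By the pigeonhole principle, the 6 mailboxes are the holes and the 47 letters are the pigeons.
If every mailbox held at most 7 letters, the total would be at most 6 × 7 = 42, which is less than 47.
So some mailbox holds at least ⌈47/6⌉ = 8 letters.

8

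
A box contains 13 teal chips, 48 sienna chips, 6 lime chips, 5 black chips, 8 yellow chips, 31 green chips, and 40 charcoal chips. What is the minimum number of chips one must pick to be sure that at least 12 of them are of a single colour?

The 7 colours are the holes; the chips drawn are the pigeons.
To avoid 12 of any one colour, the worst case takes at most 11 of each colour, or every chip of a colour that has fewer than 11.
That gives 11 + 11 + 6 + 5 + 8 + 11 + 11 = 63 chips with no colour reaching 12.
The next chip forces some colour to 12, so 63 + 1 = 64.

64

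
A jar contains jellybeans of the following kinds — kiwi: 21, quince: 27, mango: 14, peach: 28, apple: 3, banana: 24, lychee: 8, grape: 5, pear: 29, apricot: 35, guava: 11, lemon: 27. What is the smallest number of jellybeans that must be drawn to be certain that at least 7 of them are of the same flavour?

69

Put each drawn jellybean into a box by flavour. The largest draw with every box below 7 takes min(count, 6) from each flavour; flavours with fewer than 6 contribute all they have.
Σ min(cᵢ, 6) = 6 + 6 + 6 + 6 + 3 + 6 + 6 + 5 + 6 + 6 + 6 + 6 = 68.
Draw number 68 + 1 = 69 must push one box to 7.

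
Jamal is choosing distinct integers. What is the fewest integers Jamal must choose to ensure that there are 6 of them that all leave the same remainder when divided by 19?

By the pigeonhole principle, the 19 residue classes mod 19 are the pigeonholes.
With 95 integers one could put 5 in each residue class and have no class reach 6.
The 96th integer pushes some class to 6, so 19·5 + 1 = 96.

96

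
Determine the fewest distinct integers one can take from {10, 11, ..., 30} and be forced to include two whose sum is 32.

16

A set avoiding the sum 32 can contain at most one of each pair {x, 32−x}, plus the 9 elements whose complement lies outside the range or equal to its own complement.
The integers 16, …, 30 (15 of them) are such a set: any two sum to at least 16+17 = 33 > 32.
Pigeonhole: any 16th integer completes one of the 6 pairs, so 16 choices force a sum of 32.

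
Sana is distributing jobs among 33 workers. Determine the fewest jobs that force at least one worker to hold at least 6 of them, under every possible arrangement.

With 165 jobs one could put exactly 5 in each of the 33 workers, and no worker would reach 6.
One more job must land in a worker that already has 5, giving it 6.
So 33 × 5 + 1 = 166 jobs are required.

166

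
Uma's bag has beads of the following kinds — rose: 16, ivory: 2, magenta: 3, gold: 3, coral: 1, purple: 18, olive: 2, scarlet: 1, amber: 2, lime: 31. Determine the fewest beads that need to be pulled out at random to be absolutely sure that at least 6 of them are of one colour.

30

By pigeonhole, put each drawn bead into a box by colour. The largest draw with every box below 6 takes min(count, 5) from each colour; colours with fewer than 5 contribute all they have.
Σ min(cᵢ, 5) = 5 + 2 + 3 + 3 + 1 + 5 + 2 + 1 + 2 + 5 = 29.
Draw number 29 + 1 = 30 must push one box to 6.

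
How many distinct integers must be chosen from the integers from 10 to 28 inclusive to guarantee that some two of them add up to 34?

13

A set avoiding the sum 34 can contain at most one of each pair {x, 34−x}, plus the 5 elements whose complement lies outside the range or equal to its own complement.
The integers 17, …, 28 (12 of them) are such a set: any two sum to at least 17+18 = 35 > 34.
Any 13th integer completes one of the 7 pairs, so 13 choices force a sum of 34.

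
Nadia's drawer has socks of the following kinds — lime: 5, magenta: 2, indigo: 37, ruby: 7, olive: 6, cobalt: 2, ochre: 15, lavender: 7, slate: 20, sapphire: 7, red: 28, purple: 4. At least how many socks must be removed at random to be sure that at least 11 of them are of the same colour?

81

The 12 colours are the holes; the socks drawn are the pigeons.
To avoid 11 of any one colour, the worst case takes at most 10 of each colour, or every sock of a colour that has fewer than 10.
That gives 5 + 2 + 10 + 7 + 6 + 2 + 10 + 7 + 10 + 7 + 10 + 4 = 80 socks with no colour reaching 11.
The next sock forces some colour to 11, so 80 + 1 = 81.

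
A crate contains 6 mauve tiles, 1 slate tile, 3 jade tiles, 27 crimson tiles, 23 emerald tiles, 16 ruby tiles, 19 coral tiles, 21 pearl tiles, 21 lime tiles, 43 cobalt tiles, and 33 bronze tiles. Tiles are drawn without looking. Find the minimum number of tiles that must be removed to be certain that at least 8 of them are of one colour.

67

By pigeonhole, the 11 colours are the holes; the tiles drawn are the pigeons.
To avoid 8 of any one colour, the worst case takes at most 7 of each colour, or every tile of a colour that has fewer than 7.
That gives 6 + 1 + 3 + 7 + 7 + 7 + 7 + 7 + 7 + 7 + 7 = 66 tiles with no colour reaching 8.
The next tile forces some colour to 8, so 66 + 1 = 67.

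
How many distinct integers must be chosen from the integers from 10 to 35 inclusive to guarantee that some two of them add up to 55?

19

Two chosen integers sum to 55 exactly when both halves of some pair {x, 55−x} with 20 ≤ x ≤ 55−x ≤ 35 are chosen — 8 such pairs.
The remaining 10 elements (those with no distinct partner in range) can never complete a 55-sum, so the worst case takes all of them and one from each pair: 10 + 8 = 18.
The 19th integer has to be the second member of some pair, so 18 + 1 = 19.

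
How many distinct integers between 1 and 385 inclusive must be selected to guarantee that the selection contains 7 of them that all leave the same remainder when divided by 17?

103

Pigeonhole: the 17 residue classes mod 17 are the pigeonholes.
With 102 integers one could put 6 in each residue class and have no class reach 7.
The 103rd integer pushes some class to 7, so 17·6 + 1 = 103.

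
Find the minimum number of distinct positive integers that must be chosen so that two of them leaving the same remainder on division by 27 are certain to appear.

The 27 residue classes mod 27 are the pigeonholes.
With 27 integers one could put 1 in each residue class and have no class reach 2.
The 28th integer pushes some class to 2, so 27·1 + 1 = 28.

28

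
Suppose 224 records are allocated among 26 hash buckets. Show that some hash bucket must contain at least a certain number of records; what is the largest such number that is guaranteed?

9

Pigeonhole: the 26 hash buckets are the holes and the 224 records are the pigeons.
If every hash bucket held at most 8 records, the total would be at most 26 × 8 = 208, which is less than 224.
So some hash bucket holds at least ⌈224/26⌉ = 9 records.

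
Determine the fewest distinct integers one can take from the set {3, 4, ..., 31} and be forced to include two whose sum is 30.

18

Group the elements by complementary pair {x, 30−x}: {3,27}, {4,26}, {5,25}, …, giving 12 two-element pairs, the single value 15 (it cannot pair with itself since the integers are distinct), and 4 integers whose partner 30−x falls outside [3,31].
By pigeonhole, treating each of those 17 groups as a pigeonhole, one can pick one integer per group — 17 integers — with no two summing to 30.
The 18th integer lands in an occupied pair, forcing a sum of 30.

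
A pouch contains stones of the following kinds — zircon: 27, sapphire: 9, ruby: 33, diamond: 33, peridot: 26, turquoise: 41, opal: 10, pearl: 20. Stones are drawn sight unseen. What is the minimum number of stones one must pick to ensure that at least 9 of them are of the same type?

Put each drawn stone into a box by type. The largest draw with every box below 9 takes min(count, 8) from each type.
Σ min(cᵢ, 8) = 8 + 8 + 8 + 8 + 8 + 8 + 8 + 8 = 64.
Draw number 64 + 1 = 65 must push one box to 9.

65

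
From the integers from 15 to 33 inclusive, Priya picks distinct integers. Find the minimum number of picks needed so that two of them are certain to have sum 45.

Two chosen integers sum to 45 exactly when both halves of some pair {x, 45−x} with 15 ≤ x ≤ 45−x ≤ 30 are chosen — 8 such pairs.
The remaining 3 elements (those with no distinct partner in range) can never complete a 45-sum, so the worst case takes all of them and one from each pair: 3 + 8 = 11.
The 12th integer has to be the second member of some pair, so 11 + 1 = 12.

12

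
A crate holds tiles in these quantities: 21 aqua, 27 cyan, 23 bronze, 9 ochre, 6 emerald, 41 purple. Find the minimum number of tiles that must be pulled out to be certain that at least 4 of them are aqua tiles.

110

In the worst case for collecting aqua tiles, every non-aqua tile comes out first.
There are 27 + 23 + 9 + 6 + 41 = 106 non-aqua tiles altogether.
After those, each further tile must be aqua, so 106 + 4 = 110 draws guarantee 4 aqua tiles.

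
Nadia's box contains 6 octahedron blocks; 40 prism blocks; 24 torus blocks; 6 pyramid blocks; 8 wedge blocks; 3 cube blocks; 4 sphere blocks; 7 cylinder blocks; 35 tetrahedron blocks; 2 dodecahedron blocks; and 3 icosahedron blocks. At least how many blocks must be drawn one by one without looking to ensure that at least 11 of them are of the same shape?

The 11 shapes are the holes; the blocks drawn are the pigeons.
To avoid 11 of any one shape, the worst case takes at most 10 of each shape, or every block of a shape that has fewer than 10.
That gives 6 + 10 + 10 + 6 + 8 + 3 + 4 + 7 + 10 + 2 + 3 = 69 blocks with no shape reaching 11.
The next block forces some shape to 11, so 69 + 1 = 70.

70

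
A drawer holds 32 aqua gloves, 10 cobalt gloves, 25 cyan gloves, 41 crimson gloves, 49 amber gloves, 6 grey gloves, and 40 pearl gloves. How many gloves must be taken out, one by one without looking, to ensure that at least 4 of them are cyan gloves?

In the worst case for collecting cyan gloves, every non-cyan glove comes out first.
There are 32 + 10 + 41 + 49 + 6 + 40 = 178 non-cyan gloves altogether.
After those, each further glove must be cyan, so 178 + 4 = 182 draws guarantee 4 cyan gloves.

182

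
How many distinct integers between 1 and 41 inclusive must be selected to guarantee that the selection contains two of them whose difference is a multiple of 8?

Integers whose pairwise differences are multiples of 8 are exactly those sharing a remainder mod 8. By the pigeonhole principle, the 8 residue classes mod 8 are the pigeonholes.
With 8 integers one could put 1 in each residue class and have no class reach 2.
The 9th integer pushes some class to 2, so 8·1 + 1 = 9.

9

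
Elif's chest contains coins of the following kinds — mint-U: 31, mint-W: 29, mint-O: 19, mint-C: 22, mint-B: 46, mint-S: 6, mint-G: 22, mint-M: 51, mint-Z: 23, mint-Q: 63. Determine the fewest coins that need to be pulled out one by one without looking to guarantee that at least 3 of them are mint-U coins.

284

In the worst case for collecting mint-U coins, every non-mint-U coin comes out first.
There are 29 + 19 + 22 + 46 + 6 + 22 + 51 + 23 + 63 = 281 non-mint-U coins altogether.
After those, each further coin must be mint-U, so 281 + 3 = 284 draws guarantee 3 mint-U coins.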